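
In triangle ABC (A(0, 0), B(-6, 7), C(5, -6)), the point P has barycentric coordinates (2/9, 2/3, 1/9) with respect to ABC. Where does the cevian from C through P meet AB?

Line CP meets AB where the C-coordinate vanishes; zeroing P's C-weight and renormalizing leaves A, B-weights 2/9 : 2/3 → (1/4, 3/4).
So Q = (1/4)·A + (3/4)·B = (-9/2, 21/4).

(-9/2, 21/4)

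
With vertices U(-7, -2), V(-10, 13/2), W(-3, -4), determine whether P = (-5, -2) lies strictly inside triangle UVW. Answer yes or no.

Barycentric coordinates of P: (1/4, 1/7, 17/28).
The three coordinates are positive, positive, positive; a point is interior exactly when all three are positive.

yes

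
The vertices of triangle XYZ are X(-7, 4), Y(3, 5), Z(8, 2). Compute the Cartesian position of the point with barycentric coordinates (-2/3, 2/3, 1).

(44/3, 8/3)

W = (-2/3)·X + (2/3)·Y + 1·Z.
x-coordinate: (-2/3)·(-7) + (2/3)·3 + 1·8 = 44/3.
y-coordinate: (-2/3)·4 + (2/3)·5 + 1·2 = 8/3.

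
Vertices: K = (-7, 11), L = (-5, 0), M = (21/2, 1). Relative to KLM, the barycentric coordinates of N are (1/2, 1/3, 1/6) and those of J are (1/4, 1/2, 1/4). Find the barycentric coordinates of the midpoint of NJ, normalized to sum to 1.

Since both coordinate triples sum to 1, the midpoint's barycentrics are the componentwise average.
(1/2+1/4)/2 = 3/8; similarly 5/12 and 5/24.

(3/8, 5/12, 5/24)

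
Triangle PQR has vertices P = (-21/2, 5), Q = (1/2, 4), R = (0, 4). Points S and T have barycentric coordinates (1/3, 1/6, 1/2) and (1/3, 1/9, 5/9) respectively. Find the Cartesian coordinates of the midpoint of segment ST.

(-247/72, 13/3)

Barycentric coordinates of the midpoint are the average: (1/3, 5/36, 19/36).
Converting: (1/3)·P + (5/36)·Q + (19/36)·R = (-247/72, 13/3).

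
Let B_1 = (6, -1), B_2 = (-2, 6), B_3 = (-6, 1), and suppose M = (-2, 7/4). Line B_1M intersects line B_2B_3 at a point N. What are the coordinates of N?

(-14/3, 8/3)

Barycentric coordinates of M with respect to B_1B_2B_3: (1/4, 1/4, 1/2).
On side B_2B_3 the B_1-coordinate is zero; dropping M's B_1-weight 1/4 and renormalizing the remaining 1/4 : 1/2 gives weights 1/3, 2/3 on B_2, B_3.
N = (1/3)·(-2, 6) + (2/3)·(-6, 1) = (-14/3, 8/3).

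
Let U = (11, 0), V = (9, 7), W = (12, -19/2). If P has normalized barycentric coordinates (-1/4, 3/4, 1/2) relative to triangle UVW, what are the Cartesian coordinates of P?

P = (-1/4)·U + (3/4)·V + (1/2)·W.
x-coordinate: (-1/4)·11 + (3/4)·9 + (1/2)·12 = 10.
y-coordinate: (-1/4)·0 + (3/4)·7 + (1/2)·(-19/2) = 1/2.

(10, 1/2)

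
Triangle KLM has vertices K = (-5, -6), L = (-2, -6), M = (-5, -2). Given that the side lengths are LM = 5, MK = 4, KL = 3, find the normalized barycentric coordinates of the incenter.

The incenter has barycentric coordinates proportional to the opposite side lengths: (5 : 4 : 3).
Normalizing by 5+4+3 = 12 gives (5/12, 1/3, 1/4).

(5/12, 1/3, 1/4)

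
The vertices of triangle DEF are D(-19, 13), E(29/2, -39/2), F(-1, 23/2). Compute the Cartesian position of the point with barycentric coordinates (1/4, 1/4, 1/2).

(-13/8, 33/8)

G = (1/4)·D + (1/4)·E + (1/2)·F.
x-coordinate: (1/4)·(-19) + (1/4)·(29/2) + (1/2)·(-1) = -13/8.
y-coordinate: (1/4)·13 + (1/4)·(-39/2) + (1/2)·(23/2) = 33/8.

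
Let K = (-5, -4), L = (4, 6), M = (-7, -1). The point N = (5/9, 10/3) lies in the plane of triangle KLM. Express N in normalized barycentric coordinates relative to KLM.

Signed area of the reference triangle: [KLM] = ½·((-5)·(6−(-1)) + 4·(-1−(-4)) + (-7)·(-4−6)) = ½·(-35 + 12 + 70) = 47/2.
[NLM] = ½·((5/9)·(6−(-1)) + 4·(-1−(10/3)) + (-7)·(10/3−6)) = ½·(35/9 − 52/3 + 56/3) = 47/18, so the K-coordinate is (47/18)/(47/2) = 1/9.
[KNM] = ½·((-5)·(10/3−(-1)) + (5/9)·(-1−(-4)) + (-7)·(-4−(10/3))) = ½·(-65/3 + 5/3 + 154/3) = 47/3, so the L-coordinate is 2/3.
[KLN] = ½·((-5)·(6−(10/3)) + 4·(10/3−(-4)) + (5/9)·(-4−6)) = ½·(-40/3 + 88/3 − 50/9) = 47/9, so the M-coordinate is 2/9.

(1/9, 2/3, 2/9)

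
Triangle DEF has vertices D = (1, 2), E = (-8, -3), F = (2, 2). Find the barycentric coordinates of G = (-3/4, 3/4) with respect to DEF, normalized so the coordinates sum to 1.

Signed area of the reference triangle: [DEF] = ½·(1·(-3−2) + (-8)·(2−2) + 2·(2−(-3))) = ½·(-5 + 0 + 10) = 5/2.
[GEF] = ½·((-3/4)·(-3−2) + (-8)·(2−(3/4)) + 2·(3/4−(-3))) = ½·(15/4 − 10 + 15/2) = 5/8, so the D-coordinate is (5/8)/(5/2) = 1/4.
[DGF] = ½·(1·(3/4−2) + (-3/4)·(2−2) + 2·(2−(3/4))) = ½·(-5/4 + 0 + 5/2) = 5/8, so the E-coordinate is 1/4.
[DEG] = ½·(1·(-3−(3/4)) + (-8)·(3/4−2) + (-3/4)·(2−(-3))) = ½·(-15/4 + 10 − 15/4) = 5/4, so the F-coordinate is 1/2.

(1/4, 1/4, 1/2)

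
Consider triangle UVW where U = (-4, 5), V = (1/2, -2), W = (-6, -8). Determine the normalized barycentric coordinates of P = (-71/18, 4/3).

(2/3, 1/9, 2/9)

Signed area of the reference triangle: [UVW] = ½·((-4)·(-2−(-8)) + (1/2)·(-8−5) + (-6)·(5−(-2))) = ½·(-24 − 13/2 − 42) = -145/4.
[PVW] = ½·((-71/18)·(-2−(-8)) + (1/2)·(-8−(4/3)) + (-6)·(4/3−(-2))) = ½·(-71/3 − 14/3 − 20) = -145/6, so the U-coordinate is (-145/6)/(-145/4) = 2/3.
[UPW] = ½·((-4)·(4/3−(-8)) + (-71/18)·(-8−5) + (-6)·(5−(4/3))) = ½·(-112/3 + 923/18 − 22) = -145/36, so the V-coordinate is 1/9.
[UVP] = ½·((-4)·(-2−(4/3)) + (1/2)·(4/3−5) + (-71/18)·(5−(-2))) = ½·(40/3 − 11/6 − 497/18) = -145/18, so the W-coordinate is 2/9.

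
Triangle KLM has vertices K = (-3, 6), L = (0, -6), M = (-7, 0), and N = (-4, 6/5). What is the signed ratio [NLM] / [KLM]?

2/5

[KLM] = ½·((-3)·(-6−0) + 0·(0−6) + (-7)·(6−(-6))) = ½·(18 + 0 − 84) = -33.
[NLM] = ½·((-4)·(-6−0) + 0·(0−(6/5)) + (-7)·(6/5−(-6))) = ½·(24 + 0 − 252/5) = -66/5, so the ratio is (-66/5)/(-33) = 2/5.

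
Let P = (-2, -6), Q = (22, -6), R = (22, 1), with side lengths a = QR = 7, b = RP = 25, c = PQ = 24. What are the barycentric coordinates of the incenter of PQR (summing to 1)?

(1/8, 25/56, 3/7)

The incenter has barycentric coordinates proportional to the opposite side lengths: (7 : 25 : 24).
Normalizing by 7+25+24 = 56 gives (1/8, 25/56, 3/7).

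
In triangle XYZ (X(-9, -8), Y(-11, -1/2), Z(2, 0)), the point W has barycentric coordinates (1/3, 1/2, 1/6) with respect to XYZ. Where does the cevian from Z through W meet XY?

(-51/5, -7/2)

Line ZW meets XY where the Z-coordinate vanishes; zeroing W's Z-weight and renormalizing leaves X, Y-weights 1/3 : 1/2 → (2/5, 3/5).
So V = (2/5)·X + (3/5)·Y = (-51/5, -7/2).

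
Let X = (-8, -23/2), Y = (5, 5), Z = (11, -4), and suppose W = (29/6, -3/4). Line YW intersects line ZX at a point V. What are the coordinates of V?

Barycentric coordinates of W with respect to XYZ: (1/6, 1/2, 1/3).
On side ZX the Y-coordinate is zero; dropping W's Y-weight 1/2 and renormalizing the remaining 1/3 : 1/6 gives weights 2/3, 1/3 on Z, X.
V = (2/3)·(11, -4) + (1/3)·(-8, -23/2) = (14/3, -13/2).

(14/3, -13/2)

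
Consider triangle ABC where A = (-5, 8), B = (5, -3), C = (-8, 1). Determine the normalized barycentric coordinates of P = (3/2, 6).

(1, 1/2, -1/2)

Signed area of the reference triangle: [ABC] = ½·((-5)·(-3−1) + 5·(1−8) + (-8)·(8−(-3))) = ½·(20 − 35 − 88) = -103/2.
[PBC] = ½·((3/2)·(-3−1) + 5·(1−6) + (-8)·(6−(-3))) = ½·(-6 − 25 − 72) = -103/2, so the A-coordinate is (-103/2)/(-103/2) = 1.
[APC] = ½·((-5)·(6−1) + (3/2)·(1−8) + (-8)·(8−6)) = ½·(-25 − 21/2 − 16) = -103/4, so the B-coordinate is 1/2.
[ABP] = ½·((-5)·(-3−6) + 5·(6−8) + (3/2)·(8−(-3))) = ½·(45 − 10 + 33/2) = 103/4, so the C-coordinate is -1/2.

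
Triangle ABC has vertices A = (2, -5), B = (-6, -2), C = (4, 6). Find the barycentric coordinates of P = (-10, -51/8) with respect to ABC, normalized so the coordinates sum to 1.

(1/8, 11/8, -1/2)

Signed area of the reference triangle: [ABC] = ½·(2·(-2−6) + (-6)·(6−(-5)) + 4·(-5−(-2))) = ½·(-16 − 66 − 12) = -47.
[PBC] = ½·((-10)·(-2−6) + (-6)·(6−(-51/8)) + 4·(-51/8−(-2))) = ½·(80 − 297/4 − 35/2) = -47/8, so the A-coordinate is (-47/8)/(-47) = 1/8.
[APC] = ½·(2·(-51/8−6) + (-10)·(6−(-5)) + 4·(-5−(-51/8))) = ½·(-99/4 − 110 + 11/2) = -517/8, so the B-coordinate is 11/8.
[ABP] = ½·(2·(-2−(-51/8)) + (-6)·(-51/8−(-5)) + (-10)·(-5−(-2))) = ½·(35/4 + 33/4 + 30) = 47/2, so the C-coordinate is -1/2.
Check: 1/8 + 11/8 − 1/2 = 1.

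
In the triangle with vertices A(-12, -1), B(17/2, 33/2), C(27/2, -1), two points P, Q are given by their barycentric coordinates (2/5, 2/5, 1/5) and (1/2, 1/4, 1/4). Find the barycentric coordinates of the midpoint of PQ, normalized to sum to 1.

Since both coordinate triples sum to 1, the midpoint's barycentrics are the componentwise average.
(2/5+1/2)/2 = 9/20; similarly 13/40 and 9/40.

(9/20, 13/40, 9/40)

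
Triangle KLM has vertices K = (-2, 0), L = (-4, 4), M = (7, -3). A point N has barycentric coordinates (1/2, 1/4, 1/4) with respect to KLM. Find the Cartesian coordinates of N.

(-1/4, 1/4)

N = (1/2)·K + (1/4)·L + (1/4)·M.
x-coordinate: (1/2)·(-2) + (1/4)·(-4) + (1/4)·7 = -1/4.
y-coordinate: (1/2)·0 + (1/4)·4 + (1/4)·(-3) = 1/4.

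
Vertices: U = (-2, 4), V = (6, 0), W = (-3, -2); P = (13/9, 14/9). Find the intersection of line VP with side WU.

(-11/5, 14/5)

Barycentric coordinates of P with respect to UVW: (4/9, 4/9, 1/9).
On side WU the V-coordinate is zero; dropping P's V-weight 4/9 and renormalizing the remaining 1/9 : 4/9 gives weights 1/5, 4/5 on W, U.
Q = (1/5)·(-3, -2) + (4/5)·(-2, 4) = (-11/5, 14/5).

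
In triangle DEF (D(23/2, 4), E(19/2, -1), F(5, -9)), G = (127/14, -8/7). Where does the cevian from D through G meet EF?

(29/4, -5)

Barycentric coordinates of G with respect to DEF: (3/7, 2/7, 2/7).
On side EF the D-coordinate is zero; dropping G's D-weight 3/7 and renormalizing the remaining 2/7 : 2/7 gives weights 1/2, 1/2 on E, F.
H = (1/2)·(19/2, -1) + (1/2)·(5, -9) = (29/4, -5).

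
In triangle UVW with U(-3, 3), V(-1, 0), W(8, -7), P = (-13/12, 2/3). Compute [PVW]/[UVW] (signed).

[UVW] = ½·((-3)·(0−(-7)) + (-1)·(-7−3) + 8·(3−0)) = ½·(-21 + 10 + 24) = 13/2.
[PVW] = ½·((-13/12)·(0−(-7)) + (-1)·(-7−(2/3)) + 8·(2/3−0)) = ½·(-91/12 + 23/3 + 16/3) = 65/24, so the ratio is (65/24)/(13/2) = 5/12.

5/12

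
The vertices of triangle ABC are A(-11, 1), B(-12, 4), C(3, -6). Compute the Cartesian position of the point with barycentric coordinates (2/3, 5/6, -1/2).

(-113/6, 7)

P = (2/3)·A + (5/6)·B + (-1/2)·C.
x-coordinate: (2/3)·(-11) + (5/6)·(-12) + (-1/2)·3 = -113/6.
y-coordinate: (2/3)·1 + (5/6)·4 + (-1/2)·(-6) = 7.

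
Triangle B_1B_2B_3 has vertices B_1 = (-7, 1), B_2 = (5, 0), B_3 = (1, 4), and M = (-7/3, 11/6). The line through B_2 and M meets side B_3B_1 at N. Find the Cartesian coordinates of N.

(-19/5, 11/5)

Barycentric coordinates of M with respect to B_1B_2B_3: (1/2, 1/6, 1/3).
On side B_3B_1 the B_2-coordinate is zero; dropping M's B_2-weight 1/6 and renormalizing the remaining 1/3 : 1/2 gives weights 2/5, 3/5 on B_3, B_1.
N = (2/5)·(1, 4) + (3/5)·(-7, 1) = (-19/5, 11/5).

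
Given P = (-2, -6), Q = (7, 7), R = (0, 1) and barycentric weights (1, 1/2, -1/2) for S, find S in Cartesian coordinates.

S = 1·P + (1/2)·Q + (-1/2)·R.
x-coordinate: 1·(-2) + (1/2)·7 + (-1/2)·0 = 3/2.
y-coordinate: 1·(-6) + (1/2)·7 + (-1/2)·1 = -3.

(3/2, -3)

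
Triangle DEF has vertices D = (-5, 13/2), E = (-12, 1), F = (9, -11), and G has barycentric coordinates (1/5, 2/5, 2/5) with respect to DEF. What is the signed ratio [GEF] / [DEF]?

The signed ratio [GEF]/[DEF] equals the barycentric coordinate of G at vertex D, which is 1/5.

1/5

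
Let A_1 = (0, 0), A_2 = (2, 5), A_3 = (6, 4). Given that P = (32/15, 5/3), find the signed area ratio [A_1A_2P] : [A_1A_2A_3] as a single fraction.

1/3

[A_1A_2A_3] = ½·(0·(5−4) + 2·(4−0) + 6·(0−5)) = ½·(0 + 8 − 30) = -11.
[A_1A_2P] = ½·(0·(5−(5/3)) + 2·(5/3−0) + (32/15)·(0−5)) = ½·(0 + 10/3 − 32/3) = -11/3, so the ratio is (-11/3)/(-11) = 1/3.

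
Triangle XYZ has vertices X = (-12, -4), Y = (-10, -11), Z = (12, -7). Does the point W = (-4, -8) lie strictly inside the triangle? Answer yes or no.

Barycentric coordinates of W: (7/27, 4/9, 8/27).
The three coordinates are positive, positive, positive; a point is interior exactly when all three are positive.

yes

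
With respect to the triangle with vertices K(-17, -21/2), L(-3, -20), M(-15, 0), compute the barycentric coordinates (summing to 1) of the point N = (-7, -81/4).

(1/2, 3/4, -1/4)

Signed area of the reference triangle: [KLM] = ½·((-17)·(-20−0) + (-3)·(0−(-21/2)) + (-15)·(-21/2−(-20))) = ½·(340 − 63/2 − 285/2) = 83.
[NLM] = ½·((-7)·(-20−0) + (-3)·(0−(-81/4)) + (-15)·(-81/4−(-20))) = ½·(140 − 243/4 + 15/4) = 83/2, so the K-coordinate is (83/2)/83 = 1/2.
[KNM] = ½·((-17)·(-81/4−0) + (-7)·(0−(-21/2)) + (-15)·(-21/2−(-81/4))) = ½·(1377/4 − 147/2 − 585/4) = 249/4, so the L-coordinate is 3/4.
[KLN] = ½·((-17)·(-20−(-81/4)) + (-3)·(-81/4−(-21/2)) + (-7)·(-21/2−(-20))) = ½·(-17/4 + 117/4 − 133/2) = -83/4, so the M-coordinate is -1/4.
Check: 1/2 + 3/4 − 1/4 = 1.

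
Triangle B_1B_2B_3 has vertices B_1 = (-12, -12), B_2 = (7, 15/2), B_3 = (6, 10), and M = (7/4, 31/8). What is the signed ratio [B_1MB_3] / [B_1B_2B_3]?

[B_1B_2B_3] = ½·((-12)·(15/2−10) + 7·(10−(-12)) + 6·(-12−(15/2))) = ½·(30 + 154 − 117) = 67/2.
[B_1MB_3] = ½·((-12)·(31/8−10) + (7/4)·(10−(-12)) + 6·(-12−(31/8))) = ½·(147/2 + 77/2 − 381/4) = 67/8, so the ratio is (67/8)/(67/2) = 1/4.

1/4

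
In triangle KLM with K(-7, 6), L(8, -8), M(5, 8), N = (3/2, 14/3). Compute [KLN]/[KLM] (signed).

1/2

[KLM] = ½·((-7)·(-8−8) + 8·(8−6) + 5·(6−(-8))) = ½·(112 + 16 + 70) = 99.
[KLN] = ½·((-7)·(-8−(14/3)) + 8·(14/3−6) + (3/2)·(6−(-8))) = ½·(266/3 − 32/3 + 21) = 99/2, so the ratio is (99/2)/99 = 1/2.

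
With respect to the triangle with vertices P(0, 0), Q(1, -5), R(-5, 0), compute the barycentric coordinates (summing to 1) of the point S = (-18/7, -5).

Signed area of the reference triangle: [PQR] = ½·(0·(-5−0) + 1·(0−0) + (-5)·(0−(-5))) = ½·(0 + 0 − 25) = -25/2.
[SQR] = ½·((-18/7)·(-5−0) + 1·(0−(-5)) + (-5)·(-5−(-5))) = ½·(90/7 + 5 + 0) = 125/14, so the P-coordinate is (125/14)/(-25/2) = -5/7.
[PSR] = ½·(0·(-5−0) + (-18/7)·(0−0) + (-5)·(0−(-5))) = ½·(0 + 0 − 25) = -25/2, so the Q-coordinate is 1.
[PQS] = ½·(0·(-5−(-5)) + 1·(-5−0) + (-18/7)·(0−(-5))) = ½·(0 − 5 − 90/7) = -125/14, so the R-coordinate is 5/7.
Check: -5/7 + 1 + 5/7 = 1.

(-5/7, 1, 5/7)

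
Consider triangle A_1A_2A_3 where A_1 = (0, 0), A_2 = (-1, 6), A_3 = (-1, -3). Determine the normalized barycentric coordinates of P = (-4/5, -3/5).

(1/5, 1/5, 3/5)

Signed area of the reference triangle: [A_1A_2A_3] = ½·(0·(6−(-3)) + (-1)·(-3−0) + (-1)·(0−6)) = ½·(0 + 3 + 6) = 9/2.
[PA_2A_3] = ½·((-4/5)·(6−(-3)) + (-1)·(-3−(-3/5)) + (-1)·(-3/5−6)) = ½·(-36/5 + 12/5 + 33/5) = 9/10, so the A_1-coordinate is (9/10)/(9/2) = 1/5.
[A_1PA_3] = ½·(0·(-3/5−(-3)) + (-4/5)·(-3−0) + (-1)·(0−(-3/5))) = ½·(0 + 12/5 − 3/5) = 9/10, so the A_2-coordinate is 1/5.
[A_1A_2P] = ½·(0·(6−(-3/5)) + (-1)·(-3/5−0) + (-4/5)·(0−6)) = ½·(0 + 3/5 + 24/5) = 27/10, so the A_3-coordinate is 3/5.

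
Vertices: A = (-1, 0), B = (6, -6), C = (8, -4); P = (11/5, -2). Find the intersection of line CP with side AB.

Barycentric coordinates of P with respect to ABC: (3/5, 1/5, 1/5).
On side AB the C-coordinate is zero; dropping P's C-weight 1/5 and renormalizing the remaining 3/5 : 1/5 gives weights 3/4, 1/4 on A, B.
Q = (3/4)·(-1, 0) + (1/4)·(6, -6) = (3/4, -3/2).

(3/4, -3/2)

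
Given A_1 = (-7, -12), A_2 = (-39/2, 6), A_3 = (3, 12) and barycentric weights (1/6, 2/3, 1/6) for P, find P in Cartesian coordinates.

(-41/3, 4)

P = (1/6)·A_1 + (2/3)·A_2 + (1/6)·A_3.
x-coordinate: (1/6)·(-7) + (2/3)·(-39/2) + (1/6)·3 = -41/3.
y-coordinate: (1/6)·(-12) + (2/3)·6 + (1/6)·12 = 4.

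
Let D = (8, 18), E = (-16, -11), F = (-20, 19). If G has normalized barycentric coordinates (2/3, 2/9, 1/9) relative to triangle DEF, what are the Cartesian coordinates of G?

G = (2/3)·D + (2/9)·E + (1/9)·F.
x-coordinate: (2/3)·8 + (2/9)·(-16) + (1/9)·(-20) = -4/9.
y-coordinate: (2/3)·18 + (2/9)·(-11) + (1/9)·19 = 35/3.

(-4/9, 35/3)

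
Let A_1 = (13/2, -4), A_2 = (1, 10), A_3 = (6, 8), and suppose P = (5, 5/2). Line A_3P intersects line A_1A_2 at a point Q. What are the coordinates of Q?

Barycentric coordinates of P with respect to A_1A_2A_3: (1/2, 1/4, 1/4).
On side A_1A_2 the A_3-coordinate is zero; dropping P's A_3-weight 1/4 and renormalizing the remaining 1/2 : 1/4 gives weights 2/3, 1/3 on A_1, A_2.
Q = (2/3)·(13/2, -4) + (1/3)·(1, 10) = (14/3, 2/3).

(14/3, 2/3)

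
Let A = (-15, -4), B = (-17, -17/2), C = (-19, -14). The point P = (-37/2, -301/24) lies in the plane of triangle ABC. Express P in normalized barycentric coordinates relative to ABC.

Signed area of the reference triangle: [ABC] = ½·((-15)·(-17/2−(-14)) + (-17)·(-14−(-4)) + (-19)·(-4−(-17/2))) = ½·(-165/2 + 170 − 171/2) = 1.
[PBC] = ½·((-37/2)·(-17/2−(-14)) + (-17)·(-14−(-301/24)) + (-19)·(-301/24−(-17/2))) = ½·(-407/4 + 595/24 + 1843/24) = -1/12, so the A-coordinate is (-1/12)/1 = -1/12.
[APC] = ½·((-15)·(-301/24−(-14)) + (-37/2)·(-14−(-4)) + (-19)·(-4−(-301/24))) = ½·(-175/8 + 185 − 3895/24) = 5/12, so the B-coordinate is 5/12.
[ABP] = ½·((-15)·(-17/2−(-301/24)) + (-17)·(-301/24−(-4)) + (-37/2)·(-4−(-17/2))) = ½·(-485/8 + 3485/24 − 333/4) = 2/3, so the C-coordinate is 2/3.
Check: -1/12 + 5/12 + 2/3 = 1.

(-1/12, 5/12, 2/3)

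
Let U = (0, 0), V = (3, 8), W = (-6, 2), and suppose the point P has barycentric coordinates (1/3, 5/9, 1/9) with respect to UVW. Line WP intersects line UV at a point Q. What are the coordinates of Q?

Line WP meets UV where the W-coordinate vanishes; zeroing P's W-weight and renormalizing leaves U, V-weights 1/3 : 5/9 → (3/8, 5/8).
So Q = (3/8)·U + (5/8)·V = (15/8, 5).

(15/8, 5)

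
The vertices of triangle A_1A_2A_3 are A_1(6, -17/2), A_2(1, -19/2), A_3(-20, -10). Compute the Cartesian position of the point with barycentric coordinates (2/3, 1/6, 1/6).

(5/6, -107/12)

P = (2/3)·A_1 + (1/6)·A_2 + (1/6)·A_3.
x-coordinate: (2/3)·6 + (1/6)·1 + (1/6)·(-20) = 5/6.
y-coordinate: (2/3)·(-17/2) + (1/6)·(-19/2) + (1/6)·(-10) = -107/12.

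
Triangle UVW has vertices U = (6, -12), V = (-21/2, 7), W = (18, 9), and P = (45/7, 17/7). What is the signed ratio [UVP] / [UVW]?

[UVW] = ½·(6·(7−9) + (-21/2)·(9−(-12)) + 18·(-12−7)) = ½·(-12 − 441/2 − 342) = -1149/4.
[UVP] = ½·(6·(7−(17/7)) + (-21/2)·(17/7−(-12)) + (45/7)·(-12−7)) = ½·(192/7 − 303/2 − 855/7) = -3447/28, so the ratio is (-3447/28)/(-1149/4) = 3/7.

3/7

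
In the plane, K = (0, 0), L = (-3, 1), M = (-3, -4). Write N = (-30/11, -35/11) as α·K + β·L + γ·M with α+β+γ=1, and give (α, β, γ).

(1/11, 1/11, 9/11)

Signed area of the reference triangle: [KLM] = ½·(0·(1−(-4)) + (-3)·(-4−0) + (-3)·(0−1)) = ½·(0 + 12 + 3) = 15/2.
[NLM] = ½·((-30/11)·(1−(-4)) + (-3)·(-4−(-35/11)) + (-3)·(-35/11−1)) = ½·(-150/11 + 27/11 + 138/11) = 15/22, so the K-coordinate is (15/22)/(15/2) = 1/11.
[KNM] = ½·(0·(-35/11−(-4)) + (-30/11)·(-4−0) + (-3)·(0−(-35/11))) = ½·(0 + 120/11 − 105/11) = 15/22, so the L-coordinate is 1/11.
[KLN] = ½·(0·(1−(-35/11)) + (-3)·(-35/11−0) + (-30/11)·(0−1)) = ½·(0 + 105/11 + 30/11) = 135/22, so the M-coordinate is 9/11.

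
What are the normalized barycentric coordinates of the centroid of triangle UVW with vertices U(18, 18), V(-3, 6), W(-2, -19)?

(1/3, 1/3, 1/3)

The centroid is the average of the vertices, so each weight is 1/3.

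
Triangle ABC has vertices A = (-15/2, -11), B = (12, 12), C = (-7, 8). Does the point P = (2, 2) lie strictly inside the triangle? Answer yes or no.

yes

Barycentric coordinates of P: (150/359, 174/359, 35/359).
The three coordinates are positive, positive, positive; a point is interior exactly when all three are positive.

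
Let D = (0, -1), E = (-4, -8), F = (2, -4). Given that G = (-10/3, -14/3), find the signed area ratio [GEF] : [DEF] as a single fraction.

2/3

[DEF] = ½·(0·(-8−(-4)) + (-4)·(-4−(-1)) + 2·(-1−(-8))) = ½·(0 + 12 + 14) = 13.
[GEF] = ½·((-10/3)·(-8−(-4)) + (-4)·(-4−(-14/3)) + 2·(-14/3−(-8))) = ½·(40/3 − 8/3 + 20/3) = 26/3, so the ratio is (26/3)/13 = 2/3.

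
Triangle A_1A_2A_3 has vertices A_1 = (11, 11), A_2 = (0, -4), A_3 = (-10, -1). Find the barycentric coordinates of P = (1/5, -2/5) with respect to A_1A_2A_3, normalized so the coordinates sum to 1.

Signed area of the reference triangle: [A_1A_2A_3] = ½·(11·(-4−(-1)) + 0·(-1−11) + (-10)·(11−(-4))) = ½·(-33 + 0 − 150) = -183/2.
[PA_2A_3] = ½·((1/5)·(-4−(-1)) + 0·(-1−(-2/5)) + (-10)·(-2/5−(-4))) = ½·(-3/5 + 0 − 36) = -183/10, so the A_1-coordinate is (-183/10)/(-183/2) = 1/5.
[A_1PA_3] = ½·(11·(-2/5−(-1)) + (1/5)·(-1−11) + (-10)·(11−(-2/5))) = ½·(33/5 − 12/5 − 114) = -549/10, so the A_2-coordinate is 3/5.
[A_1A_2P] = ½·(11·(-4−(-2/5)) + 0·(-2/5−11) + (1/5)·(11−(-4))) = ½·(-198/5 + 0 + 3) = -183/10, so the A_3-coordinate is 1/5.
Check: 1/5 + 3/5 + 1/5 = 1.

(1/5, 3/5, 1/5)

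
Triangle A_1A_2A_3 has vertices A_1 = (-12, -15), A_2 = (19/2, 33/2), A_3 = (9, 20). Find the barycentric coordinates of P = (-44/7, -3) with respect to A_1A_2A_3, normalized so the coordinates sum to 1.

Signed area of the reference triangle: [A_1A_2A_3] = ½·((-12)·(33/2−20) + (19/2)·(20−(-15)) + 9·(-15−(33/2))) = ½·(42 + 665/2 − 567/2) = 91/2.
[PA_2A_3] = ½·((-44/7)·(33/2−20) + (19/2)·(20−(-3)) + 9·(-3−(33/2))) = ½·(22 + 437/2 − 351/2) = 65/2, so the A_1-coordinate is (65/2)/(91/2) = 5/7.
[A_1PA_3] = ½·((-12)·(-3−20) + (-44/7)·(20−(-15)) + 9·(-15−(-3))) = ½·(276 − 220 − 108) = -26, so the A_2-coordinate is -4/7.
[A_1A_2P] = ½·((-12)·(33/2−(-3)) + (19/2)·(-3−(-15)) + (-44/7)·(-15−(33/2))) = ½·(-234 + 114 + 198) = 39, so the A_3-coordinate is 6/7.
Check: 5/7 − 4/7 + 6/7 = 1.

(5/7, -4/7, 6/7)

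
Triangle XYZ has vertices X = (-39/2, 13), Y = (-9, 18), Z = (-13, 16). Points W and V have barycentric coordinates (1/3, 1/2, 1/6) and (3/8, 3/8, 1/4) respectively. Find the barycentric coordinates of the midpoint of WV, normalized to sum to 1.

Since both coordinate triples sum to 1, the midpoint's barycentrics are the componentwise average.
(1/3+3/8)/2 = 17/48; similarly 7/16 and 5/24.

(17/48, 7/16, 5/24)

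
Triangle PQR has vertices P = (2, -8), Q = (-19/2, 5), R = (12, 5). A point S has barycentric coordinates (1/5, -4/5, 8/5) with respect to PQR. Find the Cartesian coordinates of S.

S = (1/5)·P + (-4/5)·Q + (8/5)·R.
x-coordinate: (1/5)·2 + (-4/5)·(-19/2) + (8/5)·12 = 136/5.
y-coordinate: (1/5)·(-8) + (-4/5)·5 + (8/5)·5 = 12/5.

(136/5, 12/5)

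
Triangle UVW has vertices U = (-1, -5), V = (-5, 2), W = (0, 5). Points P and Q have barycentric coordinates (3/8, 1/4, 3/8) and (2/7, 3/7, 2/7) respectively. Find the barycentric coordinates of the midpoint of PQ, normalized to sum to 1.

(37/112, 19/56, 37/112)

Since both coordinate triples sum to 1, the midpoint's barycentrics are the componentwise average.
(3/8+2/7)/2 = 37/112; similarly 19/56 and 37/112.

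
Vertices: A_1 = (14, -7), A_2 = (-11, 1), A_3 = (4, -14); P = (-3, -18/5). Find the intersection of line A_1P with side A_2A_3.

(-29/4, -11/4)

Barycentric coordinates of P with respect to A_1A_2A_3: (1/5, 3/5, 1/5).
On side A_2A_3 the A_1-coordinate is zero; dropping P's A_1-weight 1/5 and renormalizing the remaining 3/5 : 1/5 gives weights 3/4, 1/4 on A_2, A_3.
Q = (3/4)·(-11, 1) + (1/4)·(4, -14) = (-29/4, -11/4).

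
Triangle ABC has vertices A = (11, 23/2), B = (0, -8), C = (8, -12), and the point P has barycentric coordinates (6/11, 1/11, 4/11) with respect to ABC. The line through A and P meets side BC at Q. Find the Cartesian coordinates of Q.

(32/5, -56/5)

Line AP meets BC where the A-coordinate vanishes; zeroing P's A-weight and renormalizing leaves B, C-weights 1/11 : 4/11 → (1/5, 4/5).
So Q = (1/5)·B + (4/5)·C = (32/5, -56/5).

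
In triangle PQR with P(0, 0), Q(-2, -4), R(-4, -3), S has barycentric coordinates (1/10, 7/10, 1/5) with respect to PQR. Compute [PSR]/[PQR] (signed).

The signed ratio [PSR]/[PQR] equals the barycentric coordinate of S at vertex Q, which is 7/10.

7/10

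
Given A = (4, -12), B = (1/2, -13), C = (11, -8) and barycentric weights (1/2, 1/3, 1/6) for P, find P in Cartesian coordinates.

(4, -35/3)

P = (1/2)·A + (1/3)·B + (1/6)·C.
x-coordinate: (1/2)·4 + (1/3)·(1/2) + (1/6)·11 = 4.
y-coordinate: (1/2)·(-12) + (1/3)·(-13) + (1/6)·(-8) = -35/3.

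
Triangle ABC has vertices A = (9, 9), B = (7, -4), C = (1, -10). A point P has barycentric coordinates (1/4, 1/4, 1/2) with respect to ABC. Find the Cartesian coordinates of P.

P = (1/4)·A + (1/4)·B + (1/2)·C.
x-coordinate: (1/4)·9 + (1/4)·7 + (1/2)·1 = 9/2.
y-coordinate: (1/4)·9 + (1/4)·(-4) + (1/2)·(-10) = -15/4.

(9/2, -15/4)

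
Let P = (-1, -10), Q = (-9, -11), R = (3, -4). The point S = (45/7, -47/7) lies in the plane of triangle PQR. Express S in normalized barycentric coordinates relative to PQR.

(9/7, -5/7, 3/7)

Signed area of the reference triangle: [PQR] = ½·((-1)·(-11−(-4)) + (-9)·(-4−(-10)) + 3·(-10−(-11))) = ½·(7 − 54 + 3) = -22.
[SQR] = ½·((45/7)·(-11−(-4)) + (-9)·(-4−(-47/7)) + 3·(-47/7−(-11))) = ½·(-45 − 171/7 + 90/7) = -198/7, so the P-coordinate is (-198/7)/(-22) = 9/7.
[PSR] = ½·((-1)·(-47/7−(-4)) + (45/7)·(-4−(-10)) + 3·(-10−(-47/7))) = ½·(19/7 + 270/7 − 69/7) = 110/7, so the Q-coordinate is -5/7.
[PQS] = ½·((-1)·(-11−(-47/7)) + (-9)·(-47/7−(-10)) + (45/7)·(-10−(-11))) = ½·(30/7 − 207/7 + 45/7) = -66/7, so the R-coordinate is 3/7.
Check: 9/7 − 5/7 + 3/7 = 1.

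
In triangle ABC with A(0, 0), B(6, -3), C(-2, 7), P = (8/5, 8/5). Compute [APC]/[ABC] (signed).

2/5

[ABC] = ½·(0·(-3−7) + 6·(7−0) + (-2)·(0−(-3))) = ½·(0 + 42 − 6) = 18.
[APC] = ½·(0·(8/5−7) + (8/5)·(7−0) + (-2)·(0−(8/5))) = ½·(0 + 56/5 + 16/5) = 36/5, so the ratio is (36/5)/18 = 2/5.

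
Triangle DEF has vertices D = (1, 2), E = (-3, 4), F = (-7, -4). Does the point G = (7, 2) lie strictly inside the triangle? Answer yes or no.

Barycentric coordinates of G: (11/5, -9/10, -3/10).
The three coordinates are positive, negative, negative; a point is interior exactly when all three are positive.

no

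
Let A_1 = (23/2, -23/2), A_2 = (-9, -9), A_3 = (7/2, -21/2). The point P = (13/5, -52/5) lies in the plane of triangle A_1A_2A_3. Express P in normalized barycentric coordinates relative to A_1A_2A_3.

(1/5, 1/5, 3/5)

Signed area of the reference triangle: [A_1A_2A_3] = ½·((23/2)·(-9−(-21/2)) + (-9)·(-21/2−(-23/2)) + (7/2)·(-23/2−(-9))) = ½·(69/4 − 9 − 35/4) = -1/4.
[PA_2A_3] = ½·((13/5)·(-9−(-21/2)) + (-9)·(-21/2−(-52/5)) + (7/2)·(-52/5−(-9))) = ½·(39/10 + 9/10 − 49/10) = -1/20, so the A_1-coordinate is (-1/20)/(-1/4) = 1/5.
[A_1PA_3] = ½·((23/2)·(-52/5−(-21/2)) + (13/5)·(-21/2−(-23/2)) + (7/2)·(-23/2−(-52/5))) = ½·(23/20 + 13/5 − 77/20) = -1/20, so the A_2-coordinate is 1/5.
[A_1A_2P] = ½·((23/2)·(-9−(-52/5)) + (-9)·(-52/5−(-23/2)) + (13/5)·(-23/2−(-9))) = ½·(161/10 − 99/10 − 13/2) = -3/20, so the A_3-coordinate is 3/5.
Check: 1/5 + 1/5 + 3/5 = 1.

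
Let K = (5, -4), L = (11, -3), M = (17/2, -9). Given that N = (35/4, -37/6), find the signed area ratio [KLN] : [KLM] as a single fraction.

1/2

[KLM] = ½·(5·(-3−(-9)) + 11·(-9−(-4)) + (17/2)·(-4−(-3))) = ½·(30 − 55 − 17/2) = -67/4.
[KLN] = ½·(5·(-3−(-37/6)) + 11·(-37/6−(-4)) + (35/4)·(-4−(-3))) = ½·(95/6 − 143/6 − 35/4) = -67/8, so the ratio is (-67/8)/(-67/4) = 1/2.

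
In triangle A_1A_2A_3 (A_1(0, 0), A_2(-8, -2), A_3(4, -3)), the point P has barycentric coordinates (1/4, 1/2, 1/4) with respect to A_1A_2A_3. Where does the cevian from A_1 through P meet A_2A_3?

(-4, -7/3)

Line A_1P meets A_2A_3 where the A_1-coordinate vanishes; zeroing P's A_1-weight and renormalizing leaves A_2, A_3-weights 1/2 : 1/4 → (2/3, 1/3).
So Q = (2/3)·A_2 + (1/3)·A_3 = (-4, -7/3).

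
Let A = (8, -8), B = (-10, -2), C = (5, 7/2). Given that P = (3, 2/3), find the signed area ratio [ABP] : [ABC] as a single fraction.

[ABC] = ½·(8·(-2−(7/2)) + (-10)·(7/2−(-8)) + 5·(-8−(-2))) = ½·(-44 − 115 − 30) = -189/2.
[ABP] = ½·(8·(-2−(2/3)) + (-10)·(2/3−(-8)) + 3·(-8−(-2))) = ½·(-64/3 − 260/3 − 18) = -63, so the ratio is (-63)/(-189/2) = 2/3.

2/3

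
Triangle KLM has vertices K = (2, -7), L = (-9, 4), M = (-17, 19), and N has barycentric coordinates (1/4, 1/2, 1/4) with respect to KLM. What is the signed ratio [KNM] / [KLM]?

1/2

The signed ratio [KNM]/[KLM] equals the barycentric coordinate of N at vertex L, which is 1/2.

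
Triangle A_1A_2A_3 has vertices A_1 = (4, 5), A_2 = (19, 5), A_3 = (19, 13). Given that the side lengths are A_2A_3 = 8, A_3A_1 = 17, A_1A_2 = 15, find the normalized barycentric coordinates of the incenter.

(1/5, 17/40, 3/8)

The incenter has barycentric coordinates proportional to the opposite side lengths: (8 : 17 : 15).
Normalizing by 8+17+15 = 40 gives (1/5, 17/40, 3/8).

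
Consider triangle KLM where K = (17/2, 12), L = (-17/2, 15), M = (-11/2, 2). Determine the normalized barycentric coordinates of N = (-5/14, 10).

(3/7, 2/7, 2/7)

Signed area of the reference triangle: [KLM] = ½·((17/2)·(15−2) + (-17/2)·(2−12) + (-11/2)·(12−15)) = ½·(221/2 + 85 + 33/2) = 106.
[NLM] = ½·((-5/14)·(15−2) + (-17/2)·(2−10) + (-11/2)·(10−15)) = ½·(-65/14 + 68 + 55/2) = 318/7, so the K-coordinate is (318/7)/106 = 3/7.
[KNM] = ½·((17/2)·(10−2) + (-5/14)·(2−12) + (-11/2)·(12−10)) = ½·(68 + 25/7 − 11) = 212/7, so the L-coordinate is 2/7.
[KLN] = ½·((17/2)·(15−10) + (-17/2)·(10−12) + (-5/14)·(12−15)) = ½·(85/2 + 17 + 15/14) = 212/7, so the M-coordinate is 2/7.
Check: 3/7 + 2/7 + 2/7 = 1.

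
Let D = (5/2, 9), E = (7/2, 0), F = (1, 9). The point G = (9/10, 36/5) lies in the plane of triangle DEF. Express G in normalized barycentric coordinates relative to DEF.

Signed area of the reference triangle: [DEF] = ½·((5/2)·(0−9) + (7/2)·(9−9) + 1·(9−0)) = ½·(-45/2 + 0 + 9) = -27/4.
[GEF] = ½·((9/10)·(0−9) + (7/2)·(9−(36/5)) + 1·(36/5−0)) = ½·(-81/10 + 63/10 + 36/5) = 27/10, so the D-coordinate is (27/10)/(-27/4) = -2/5.
[DGF] = ½·((5/2)·(36/5−9) + (9/10)·(9−9) + 1·(9−(36/5))) = ½·(-9/2 + 0 + 9/5) = -27/20, so the E-coordinate is 1/5.
[DEG] = ½·((5/2)·(0−(36/5)) + (7/2)·(36/5−9) + (9/10)·(9−0)) = ½·(-18 − 63/10 + 81/10) = -81/10, so the F-coordinate is 6/5.

(-2/5, 1/5, 6/5)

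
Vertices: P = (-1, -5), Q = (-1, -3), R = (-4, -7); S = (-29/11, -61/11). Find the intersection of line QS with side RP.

(-13/4, -13/2)

Barycentric coordinates of S with respect to PQR: (2/11, 3/11, 6/11).
On side RP the Q-coordinate is zero; dropping S's Q-weight 3/11 and renormalizing the remaining 6/11 : 2/11 gives weights 3/4, 1/4 on R, P.
T = (3/4)·(-4, -7) + (1/4)·(-1, -5) = (-13/4, -13/2).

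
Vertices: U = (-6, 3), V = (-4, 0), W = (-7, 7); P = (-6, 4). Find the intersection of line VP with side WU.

Barycentric coordinates of P with respect to UVW: (2/5, 1/5, 2/5).
On side WU the V-coordinate is zero; dropping P's V-weight 1/5 and renormalizing the remaining 2/5 : 2/5 gives weights 1/2, 1/2 on W, U.
Q = (1/2)·(-7, 7) + (1/2)·(-6, 3) = (-13/2, 5).

(-13/2, 5)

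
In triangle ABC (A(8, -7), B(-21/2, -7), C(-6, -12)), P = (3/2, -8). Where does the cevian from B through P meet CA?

(9/2, -33/4)

Barycentric coordinates of P with respect to ABC: (3/5, 1/5, 1/5).
On side CA the B-coordinate is zero; dropping P's B-weight 1/5 and renormalizing the remaining 1/5 : 3/5 gives weights 1/4, 3/4 on C, A.
Q = (1/4)·(-6, -12) + (3/4)·(8, -7) = (9/2, -33/4).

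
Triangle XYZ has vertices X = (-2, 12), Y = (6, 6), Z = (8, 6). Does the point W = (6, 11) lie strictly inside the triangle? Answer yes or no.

Barycentric coordinates of W: (5/6, -19/6, 10/3).
The three coordinates are positive, negative, positive; a point is interior exactly when all three are positive.

no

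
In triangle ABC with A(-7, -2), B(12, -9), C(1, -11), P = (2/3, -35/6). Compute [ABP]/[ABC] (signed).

[ABC] = ½·((-7)·(-9−(-11)) + 12·(-11−(-2)) + 1·(-2−(-9))) = ½·(-14 − 108 + 7) = -115/2.
[ABP] = ½·((-7)·(-9−(-35/6)) + 12·(-35/6−(-2)) + (2/3)·(-2−(-9))) = ½·(133/6 − 46 + 14/3) = -115/12, so the ratio is (-115/12)/(-115/2) = 1/6.

1/6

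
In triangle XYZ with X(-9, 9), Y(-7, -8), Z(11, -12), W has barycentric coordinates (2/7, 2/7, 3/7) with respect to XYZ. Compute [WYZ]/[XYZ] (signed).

2/7

The signed ratio [WYZ]/[XYZ] equals the barycentric coordinate of W at vertex X, which is 2/7.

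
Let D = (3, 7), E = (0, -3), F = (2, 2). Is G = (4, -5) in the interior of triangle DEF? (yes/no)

Barycentric coordinates of G: (-24/5, -17/5, 46/5).
The three coordinates are negative, negative, positive; a point is interior exactly when all three are positive.

no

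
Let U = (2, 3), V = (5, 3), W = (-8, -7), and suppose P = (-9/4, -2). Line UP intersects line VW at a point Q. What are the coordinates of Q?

(-11/3, -11/3)

Barycentric coordinates of P with respect to UVW: (1/4, 1/4, 1/2).
On side VW the U-coordinate is zero; dropping P's U-weight 1/4 and renormalizing the remaining 1/4 : 1/2 gives weights 1/3, 2/3 on V, W.
Q = (1/3)·(5, 3) + (2/3)·(-8, -7) = (-11/3, -11/3).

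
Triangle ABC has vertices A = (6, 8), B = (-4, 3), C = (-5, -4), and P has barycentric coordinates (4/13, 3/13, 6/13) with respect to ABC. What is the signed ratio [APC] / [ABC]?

3/13

The signed ratio [APC]/[ABC] equals the barycentric coordinate of P at vertex B, which is 3/13.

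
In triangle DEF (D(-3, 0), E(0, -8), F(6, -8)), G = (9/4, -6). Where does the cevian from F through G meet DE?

(-3/2, -4)

Barycentric coordinates of G with respect to DEF: (1/4, 1/4, 1/2).
On side DE the F-coordinate is zero; dropping G's F-weight 1/2 and renormalizing the remaining 1/4 : 1/4 gives weights 1/2, 1/2 on D, E.
H = (1/2)·(-3, 0) + (1/2)·(0, -8) = (-3/2, -4).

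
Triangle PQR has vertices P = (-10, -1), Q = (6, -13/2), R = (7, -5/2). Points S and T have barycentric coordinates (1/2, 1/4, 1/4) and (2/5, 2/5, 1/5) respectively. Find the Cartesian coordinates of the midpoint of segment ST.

Barycentric coordinates of the midpoint are the average: (9/20, 13/40, 9/40).
Converting: (9/20)·P + (13/40)·Q + (9/40)·R = (-39/40, -25/8).

(-39/40, -25/8)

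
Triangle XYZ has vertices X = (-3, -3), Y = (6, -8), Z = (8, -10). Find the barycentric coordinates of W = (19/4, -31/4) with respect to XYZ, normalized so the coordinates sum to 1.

Signed area of the reference triangle: [XYZ] = ½·((-3)·(-8−(-10)) + 6·(-10−(-3)) + 8·(-3−(-8))) = ½·(-6 − 42 + 40) = -4.
[WYZ] = ½·((19/4)·(-8−(-10)) + 6·(-10−(-31/4)) + 8·(-31/4−(-8))) = ½·(19/2 − 27/2 + 2) = -1, so the X-coordinate is (-1)/(-4) = 1/4.
[XWZ] = ½·((-3)·(-31/4−(-10)) + (19/4)·(-10−(-3)) + 8·(-3−(-31/4))) = ½·(-27/4 − 133/4 + 38) = -1, so the Y-coordinate is 1/4.
[XYW] = ½·((-3)·(-8−(-31/4)) + 6·(-31/4−(-3)) + (19/4)·(-3−(-8))) = ½·(3/4 − 57/2 + 95/4) = -2, so the Z-coordinate is 1/2.
Check: 1/4 + 1/4 + 1/2 = 1.

(1/4, 1/4, 1/2)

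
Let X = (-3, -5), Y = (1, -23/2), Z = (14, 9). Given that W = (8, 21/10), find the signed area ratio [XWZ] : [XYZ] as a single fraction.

[XYZ] = ½·((-3)·(-23/2−9) + 1·(9−(-5)) + 14·(-5−(-23/2))) = ½·(123/2 + 14 + 91) = 333/4.
[XWZ] = ½·((-3)·(21/10−9) + 8·(9−(-5)) + 14·(-5−(21/10))) = ½·(207/10 + 112 − 497/5) = 333/20, so the ratio is (333/20)/(333/4) = 1/5.

1/5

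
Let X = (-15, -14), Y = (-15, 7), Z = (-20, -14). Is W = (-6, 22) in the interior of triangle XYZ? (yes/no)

Barycentric coordinates of W: (38/35, 12/7, -9/5).
The three coordinates are positive, positive, negative; a point is interior exactly when all three are positive.

no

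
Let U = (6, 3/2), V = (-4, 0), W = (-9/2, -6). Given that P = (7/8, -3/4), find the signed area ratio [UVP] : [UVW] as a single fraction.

[UVW] = ½·(6·(0−(-6)) + (-4)·(-6−(3/2)) + (-9/2)·(3/2−0)) = ½·(36 + 30 − 27/4) = 237/8.
[UVP] = ½·(6·(0−(-3/4)) + (-4)·(-3/4−(3/2)) + (7/8)·(3/2−0)) = ½·(9/2 + 9 + 21/16) = 237/32, so the ratio is (237/32)/(237/8) = 1/4.

1/4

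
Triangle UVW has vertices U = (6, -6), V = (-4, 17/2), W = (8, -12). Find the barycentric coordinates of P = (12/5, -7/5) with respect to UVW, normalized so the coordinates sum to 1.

(2/5, 2/5, 1/5)

Signed area of the reference triangle: [UVW] = ½·(6·(17/2−(-12)) + (-4)·(-12−(-6)) + 8·(-6−(17/2))) = ½·(123 + 24 − 116) = 31/2.
[PVW] = ½·((12/5)·(17/2−(-12)) + (-4)·(-12−(-7/5)) + 8·(-7/5−(17/2))) = ½·(246/5 + 212/5 − 396/5) = 31/5, so the U-coordinate is (31/5)/(31/2) = 2/5.
[UPW] = ½·(6·(-7/5−(-12)) + (12/5)·(-12−(-6)) + 8·(-6−(-7/5))) = ½·(318/5 − 72/5 − 184/5) = 31/5, so the V-coordinate is 2/5.
[UVP] = ½·(6·(17/2−(-7/5)) + (-4)·(-7/5−(-6)) + (12/5)·(-6−(17/2))) = ½·(297/5 − 92/5 − 174/5) = 31/10, so the W-coordinate is 1/5.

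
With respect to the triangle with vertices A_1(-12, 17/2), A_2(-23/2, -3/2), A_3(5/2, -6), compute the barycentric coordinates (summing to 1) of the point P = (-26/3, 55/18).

(5/9, 2/9, 2/9)

Signed area of the reference triangle: [A_1A_2A_3] = ½·((-12)·(-3/2−(-6)) + (-23/2)·(-6−(17/2)) + (5/2)·(17/2−(-3/2))) = ½·(-54 + 667/4 + 25) = 551/8.
[PA_2A_3] = ½·((-26/3)·(-3/2−(-6)) + (-23/2)·(-6−(55/18)) + (5/2)·(55/18−(-3/2))) = ½·(-39 + 3749/36 + 205/18) = 2755/72, so the A_1-coordinate is (2755/72)/(551/8) = 5/9.
[A_1PA_3] = ½·((-12)·(55/18−(-6)) + (-26/3)·(-6−(17/2)) + (5/2)·(17/2−(55/18))) = ½·(-326/3 + 377/3 + 245/18) = 551/36, so the A_2-coordinate is 2/9.
[A_1A_2P] = ½·((-12)·(-3/2−(55/18)) + (-23/2)·(55/18−(17/2)) + (-26/3)·(17/2−(-3/2))) = ½·(164/3 + 1127/18 − 260/3) = 551/36, so the A_3-coordinate is 2/9.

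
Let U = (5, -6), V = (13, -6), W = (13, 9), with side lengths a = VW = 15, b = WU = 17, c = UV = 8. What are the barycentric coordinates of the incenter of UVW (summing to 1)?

The incenter has barycentric coordinates proportional to the opposite side lengths: (15 : 17 : 8).
Normalizing by 15+17+8 = 40 gives (3/8, 17/40, 1/5).

(3/8, 17/40, 1/5)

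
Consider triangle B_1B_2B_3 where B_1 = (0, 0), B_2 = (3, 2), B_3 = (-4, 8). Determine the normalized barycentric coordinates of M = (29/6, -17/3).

(4/3, 1/2, -5/6)

Signed area of the reference triangle: [B_1B_2B_3] = ½·(0·(2−8) + 3·(8−0) + (-4)·(0−2)) = ½·(0 + 24 + 8) = 16.
[MB_2B_3] = ½·((29/6)·(2−8) + 3·(8−(-17/3)) + (-4)·(-17/3−2)) = ½·(-29 + 41 + 92/3) = 64/3, so the B_1-coordinate is (64/3)/16 = 4/3.
[B_1MB_3] = ½·(0·(-17/3−8) + (29/6)·(8−0) + (-4)·(0−(-17/3))) = ½·(0 + 116/3 − 68/3) = 8, so the B_2-coordinate is 1/2.
[B_1B_2M] = ½·(0·(2−(-17/3)) + 3·(-17/3−0) + (29/6)·(0−2)) = ½·(0 − 17 − 29/3) = -40/3, so the B_3-coordinate is -5/6.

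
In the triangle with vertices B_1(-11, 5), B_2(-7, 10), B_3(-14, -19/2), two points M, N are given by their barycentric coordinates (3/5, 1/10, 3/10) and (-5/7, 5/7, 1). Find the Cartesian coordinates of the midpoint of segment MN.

(-317/28, -669/280)

Barycentric coordinates of the midpoint are the average: (-2/35, 57/140, 13/20).
Converting: (-2/35)·B_1 + (57/140)·B_2 + (13/20)·B_3 = (-317/28, -669/280).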